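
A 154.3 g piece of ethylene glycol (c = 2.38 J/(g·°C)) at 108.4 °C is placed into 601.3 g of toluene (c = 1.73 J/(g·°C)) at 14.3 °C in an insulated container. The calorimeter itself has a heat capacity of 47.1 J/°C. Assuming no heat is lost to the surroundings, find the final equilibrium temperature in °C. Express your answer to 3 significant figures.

Heat lost by ethylene glycol = heat gained by toluene + calorimeter.
(154.3)(2.38)(108.4 − T) = [(601.3)(1.73) + 47.1](T − 14.3)
367.234 (108.4 − T) = 1087.349 (T − 14.3)
39808 − 367.234 T = 1087.349 T − 15549
55357 = 1454.583 T
T = 38.06 °C

T_f = 38.1 °C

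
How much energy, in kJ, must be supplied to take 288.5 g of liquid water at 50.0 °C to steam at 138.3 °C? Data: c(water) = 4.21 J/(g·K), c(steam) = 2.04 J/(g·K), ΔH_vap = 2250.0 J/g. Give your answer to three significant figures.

q = 732 kJ

q1 (heat water 50.0→100.0 °C): 288.5 × 4.21 × 50.0 = 60729 J
q2 (vaporize at 100 °C): 288.5 × 2250.0 = 649125 J
q3 (heat steam 100.0→138.3 °C): 288.5 × 2.04 × 38.3 = 22541 J
Total: 60729 + 649125 + 22541 = 732395 J = 732 kJ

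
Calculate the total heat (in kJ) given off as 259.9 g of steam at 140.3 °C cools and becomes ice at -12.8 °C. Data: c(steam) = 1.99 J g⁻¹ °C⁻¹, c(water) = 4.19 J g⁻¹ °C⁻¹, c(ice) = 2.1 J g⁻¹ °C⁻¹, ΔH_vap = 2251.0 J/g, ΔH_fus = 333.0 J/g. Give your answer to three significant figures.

q = 808 kJ

q1 (cool steam 140.3→100 °C): 259.9 × 1.99 × 40.3 = 20843 J
q2 (condense at 100 °C): 259.9 × 2251.0 = 585035 J
q3 (cool water 100→0 °C): 259.9 × 4.19 × 100.0 = 108898 J
q4 (freeze at 0 °C): 259.9 × 333.0 = 86547 J
q5 (cool ice 0→-12.8 °C): 259.9 × 2.1 × 12.8 = 6986 J
Total: 20843 + 585035 + 108898 + 86547 + 6986 = 808309 J = 808 kJ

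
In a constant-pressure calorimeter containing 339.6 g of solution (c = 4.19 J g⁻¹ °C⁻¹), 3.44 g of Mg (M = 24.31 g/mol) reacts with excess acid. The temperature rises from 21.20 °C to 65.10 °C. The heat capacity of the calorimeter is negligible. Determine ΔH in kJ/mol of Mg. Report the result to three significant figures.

|ΔT| = |65.10 − 21.20| = 43.90 °C
|q_surr| = (339.6 × 4.19) × 43.90 = 1422.924 × 43.90 = 62470 J
n(Mg) = 3.44 / 24.31 = 0.1415 mol
Temperature rose, so q_rxn = −|q_surr| = -62.47 kJ
ΔH = q_rxn / n = -441.48 kJ/mol

ΔH = -441 kJ/mol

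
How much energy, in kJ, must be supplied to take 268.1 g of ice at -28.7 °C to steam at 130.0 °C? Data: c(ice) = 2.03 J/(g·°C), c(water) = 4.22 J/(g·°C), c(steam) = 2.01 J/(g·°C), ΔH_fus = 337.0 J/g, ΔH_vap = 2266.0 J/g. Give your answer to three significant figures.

q1 (heat ice -28.7→0.0 °C): 268.1 × 2.03 × 28.7 = 15620 J
q2 (melt at 0 °C): 268.1 × 337.0 = 90350 J
q3 (heat water 0.0→100.0 °C): 268.1 × 4.22 × 100.0 = 113138 J
q4 (vaporize at 100 °C): 268.1 × 2266.0 = 607515 J
q5 (heat steam 100.0→130.0 °C): 268.1 × 2.01 × 30.0 = 16166 J
Total: 15620 + 90350 + 113138 + 607515 + 16166 = 842789 J = 843 kJ

q = 843 kJ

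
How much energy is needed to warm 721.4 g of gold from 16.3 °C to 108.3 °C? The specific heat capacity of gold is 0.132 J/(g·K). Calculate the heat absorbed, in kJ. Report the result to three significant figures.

q = m c ΔT = 721.4 × 0.132 × (108.3 − 16.3)
q = 721.4 × 0.132 × 92.0 = 8761 J = 8.76 kJ

q = 8.76 kJ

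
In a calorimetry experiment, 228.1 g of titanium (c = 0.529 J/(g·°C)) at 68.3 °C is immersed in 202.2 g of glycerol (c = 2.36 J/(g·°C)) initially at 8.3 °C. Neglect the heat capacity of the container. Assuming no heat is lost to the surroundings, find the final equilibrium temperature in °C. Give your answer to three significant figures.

T_f = 20.4 °C

Heat lost by titanium = heat gained by glycerol.
(228.1)(0.529)(68.3 − T) = (202.2)(2.36)(T − 8.3)
120.6649 (68.3 − T) = 477.192 (T − 8.3)
8241.4 − 120.6649 T = 477.192 T − 3960.7
12202.1 = 597.8569 T
T = 20.41 °C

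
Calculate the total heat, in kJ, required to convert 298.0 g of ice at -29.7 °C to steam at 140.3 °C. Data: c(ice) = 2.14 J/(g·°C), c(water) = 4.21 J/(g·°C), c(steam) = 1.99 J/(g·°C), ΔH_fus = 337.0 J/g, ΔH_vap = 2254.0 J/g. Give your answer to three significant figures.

q = 940 kJ

q1 (heat ice -29.7→0.0 °C): 298.0 × 2.14 × 29.7 = 18940 J
q2 (melt at 0 °C): 298.0 × 337.0 = 100426 J
q3 (heat water 0.0→100.0 °C): 298.0 × 4.21 × 100.0 = 125458 J
q4 (vaporize at 100 °C): 298.0 × 2254.0 = 671692 J
q5 (heat steam 100.0→140.3 °C): 298.0 × 1.99 × 40.3 = 23899 J
Total: 18940 + 100426 + 125458 + 671692 + 23899 = 940415 J = 940 kJ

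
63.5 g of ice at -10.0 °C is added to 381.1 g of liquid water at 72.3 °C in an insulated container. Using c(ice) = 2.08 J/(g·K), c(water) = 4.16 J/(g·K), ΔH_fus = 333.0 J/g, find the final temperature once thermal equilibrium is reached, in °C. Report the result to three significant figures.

Heat to bring ice to 0 °C and melt it: q₁ = 63.5×2.08×10.0 + 63.5×333.0 = 22466 J
Heat the water can supply cooling to 0 °C: 381.1×4.16×72.3 = 114623 J > q₁, so all ice melts.
Energy balance: 381.1×4.16×(72.3 − T) = 22466 + 63.5×4.16×(T − 0)
1585.376(72.3 − T) = 22466 + 264.16 T
114623 − 22466 = 1849.536 T
T = 92157 / 1849.536 = 49.83 °C

T_f = 49.8 °C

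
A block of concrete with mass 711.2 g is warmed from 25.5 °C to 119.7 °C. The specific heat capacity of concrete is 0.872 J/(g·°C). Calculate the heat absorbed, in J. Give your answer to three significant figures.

q = 58400 J

q = m c ΔT = 711.2 × 0.872 × (119.7 − 25.5)
q = 711.2 × 0.872 × 94.2 = 58420 J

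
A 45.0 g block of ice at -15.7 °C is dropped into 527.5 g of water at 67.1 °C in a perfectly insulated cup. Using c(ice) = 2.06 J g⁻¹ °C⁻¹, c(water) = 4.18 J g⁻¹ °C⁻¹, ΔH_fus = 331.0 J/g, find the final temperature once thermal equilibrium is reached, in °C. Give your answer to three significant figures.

T_f = 55.0 °C

Heat to bring ice to 0 °C and melt it: q₁ = 45.0×2.06×15.7 + 45.0×331.0 = 16350 J
Heat the water can supply cooling to 0 °C: 527.5×4.18×67.1 = 147952 J > q₁, so all ice melts.
Energy balance: 527.5×4.18×(67.1 − T) = 16350 + 45.0×4.18×(T − 0)
2204.95(67.1 − T) = 16350 + 188.1 T
147952 − 16350 = 2393.05 T
T = 131602 / 2393.05 = 54.99 °C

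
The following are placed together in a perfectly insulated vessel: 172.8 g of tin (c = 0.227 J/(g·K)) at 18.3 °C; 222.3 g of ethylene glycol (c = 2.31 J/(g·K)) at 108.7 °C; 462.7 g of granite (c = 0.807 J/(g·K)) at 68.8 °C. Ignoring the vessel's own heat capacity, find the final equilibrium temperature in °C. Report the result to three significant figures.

T_f = 88.8 °C

Σ mᵢcᵢ(T − Tᵢ) = 0  ⇒  T = Σ mᵢcᵢTᵢ / Σ mᵢcᵢ
Σ mᵢcᵢ = 172.8×0.227 + 222.3×2.31 + 462.7×0.807 = 926.1375
Σ mᵢcᵢTᵢ = 39.2256×18.3 + 513.513×108.7 + 373.3989×68.8 = 82227
T = 82227 / 926.1375 = 88.78 °C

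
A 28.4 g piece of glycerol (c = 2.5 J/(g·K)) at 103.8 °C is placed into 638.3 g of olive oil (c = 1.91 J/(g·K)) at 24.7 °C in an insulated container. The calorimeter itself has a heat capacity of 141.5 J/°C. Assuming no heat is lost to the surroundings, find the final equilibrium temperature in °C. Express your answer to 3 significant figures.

T_f = 28.6 °C

Heat lost by glycerol = heat gained by olive oil + calorimeter.
(28.4)(2.5)(103.8 − T) = [(638.3)(1.91) + 141.5](T − 24.7)
71 (103.8 − T) = 1360.653 (T − 24.7)
7369.8 − 71 T = 1360.653 T − 33608
40977.8 = 1431.653 T
T = 28.62 °C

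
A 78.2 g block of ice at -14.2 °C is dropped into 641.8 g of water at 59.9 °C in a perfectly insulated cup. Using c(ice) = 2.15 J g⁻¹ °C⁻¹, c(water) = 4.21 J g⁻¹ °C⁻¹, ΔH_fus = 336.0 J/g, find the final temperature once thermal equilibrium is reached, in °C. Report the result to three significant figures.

Heat to bring ice to 0 °C and melt it: q₁ = 78.2×2.15×14.2 + 78.2×336.0 = 28663 J
Heat the water can supply cooling to 0 °C: 641.8×4.21×59.9 = 161848 J > q₁, so all ice melts.
Energy balance: 641.8×4.21×(59.9 − T) = 28663 + 78.2×4.21×(T − 0)
2701.978(59.9 − T) = 28663 + 329.222 T
161848 − 28663 = 3031.200 T
T = 133185 / 3031.200 = 43.94 °C

T_f = 43.9 °C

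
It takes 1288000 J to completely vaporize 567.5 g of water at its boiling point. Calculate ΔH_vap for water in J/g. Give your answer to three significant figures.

ΔH_vap = q / m = 1288000 / 567.5 = 2270 J/g

ΔH_vap = 2270 J/g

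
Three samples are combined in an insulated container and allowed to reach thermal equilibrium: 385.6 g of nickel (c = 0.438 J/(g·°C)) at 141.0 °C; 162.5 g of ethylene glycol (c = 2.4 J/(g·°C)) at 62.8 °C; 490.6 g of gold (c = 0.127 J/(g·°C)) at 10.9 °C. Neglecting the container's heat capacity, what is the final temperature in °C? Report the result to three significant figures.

T_f = 78.9 °C

Σ mᵢcᵢ(T − Tᵢ) = 0  ⇒  T = Σ mᵢcᵢTᵢ / Σ mᵢcᵢ
Σ mᵢcᵢ = 385.6×0.438 + 162.5×2.4 + 490.6×0.127 = 621.1990
Σ mᵢcᵢTᵢ = 168.8928×141.0 + 390×62.8 + 62.3062×10.9 = 48985
T = 48985 / 621.1990 = 78.86 °C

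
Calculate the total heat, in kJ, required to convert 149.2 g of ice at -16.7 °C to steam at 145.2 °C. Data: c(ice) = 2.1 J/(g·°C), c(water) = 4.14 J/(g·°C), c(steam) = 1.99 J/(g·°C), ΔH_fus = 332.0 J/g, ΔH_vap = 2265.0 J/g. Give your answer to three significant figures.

q1 (heat ice -16.7→0.0 °C): 149.2 × 2.1 × 16.7 = 5232 J
q2 (melt at 0 °C): 149.2 × 332.0 = 49534 J
q3 (heat water 0.0→100.0 °C): 149.2 × 4.14 × 100.0 = 61769 J
q4 (vaporize at 100 °C): 149.2 × 2265.0 = 337938 J
q5 (heat steam 100.0→145.2 °C): 149.2 × 1.99 × 45.2 = 13420 J
Total: 5232 + 49534 + 61769 + 337938 + 13420 = 467893 J = 468 kJ

q = 468 kJ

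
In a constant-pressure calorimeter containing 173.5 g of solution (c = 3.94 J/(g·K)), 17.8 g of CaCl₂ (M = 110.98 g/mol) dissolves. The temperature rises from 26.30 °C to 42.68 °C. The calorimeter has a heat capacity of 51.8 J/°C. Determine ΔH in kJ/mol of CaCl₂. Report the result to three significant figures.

ΔH = -75.1 kJ/mol

|ΔT| = |42.68 − 26.30| = 16.38 °C
|q_surr| = (173.5 × 3.94 + 51.8) × 16.38 = 735.39 × 16.38 = 12050 J
n(CaCl₂) = 17.8 / 110.98 = 0.1604 mol
Temperature rose, so q_rxn = −|q_surr| = -12.05 kJ
ΔH = q_rxn / n = -75.12 kJ/mol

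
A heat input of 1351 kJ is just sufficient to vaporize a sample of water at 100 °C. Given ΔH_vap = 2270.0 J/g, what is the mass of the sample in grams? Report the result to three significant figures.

m = q / ΔH_vap = 1351000 J / 2270.0 J/g = 595 g

m = 595 g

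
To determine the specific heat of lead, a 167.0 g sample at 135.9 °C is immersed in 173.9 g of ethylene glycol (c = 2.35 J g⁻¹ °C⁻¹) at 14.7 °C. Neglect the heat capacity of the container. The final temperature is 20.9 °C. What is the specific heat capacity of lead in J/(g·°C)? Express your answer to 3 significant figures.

c = 0.132 J/(g·°C)

q_gained = (173.9 × 2.35) × (20.9 − 14.7) = 2534 J
q_lost = 167.0 × c × (135.9 − 20.9) = 19205 c
Set equal: c = 2534 / 19205 = 0.132 J/(g·°C)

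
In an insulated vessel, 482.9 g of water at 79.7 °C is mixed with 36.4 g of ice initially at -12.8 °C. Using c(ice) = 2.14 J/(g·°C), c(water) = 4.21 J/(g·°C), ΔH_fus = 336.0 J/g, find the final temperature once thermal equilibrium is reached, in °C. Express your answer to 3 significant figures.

Heat to bring ice to 0 °C and melt it: q₁ = 36.4×2.14×12.8 + 36.4×336.0 = 13227 J
Heat the water can supply cooling to 0 °C: 482.9×4.21×79.7 = 162031 J > q₁, so all ice melts.
Energy balance: 482.9×4.21×(79.7 − T) = 13227 + 36.4×4.21×(T − 0)
2033.009(79.7 − T) = 13227 + 153.244 T
162031 − 13227 = 2186.253 T
T = 148804 / 2186.253 = 68.06 °C

T_f = 68.1 °C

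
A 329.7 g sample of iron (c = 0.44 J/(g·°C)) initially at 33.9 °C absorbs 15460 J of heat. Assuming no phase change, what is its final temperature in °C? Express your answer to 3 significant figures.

T_f = 140 °C

ΔT = q / (m c) = 15460 / (329.7 × 0.44) = 106.57 °C
T_f = 33.9 + 106.57 = 140.47 °C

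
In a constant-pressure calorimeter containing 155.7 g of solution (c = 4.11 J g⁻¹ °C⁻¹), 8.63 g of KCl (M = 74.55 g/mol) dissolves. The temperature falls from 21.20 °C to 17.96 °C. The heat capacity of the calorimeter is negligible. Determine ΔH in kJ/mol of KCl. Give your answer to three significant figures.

|ΔT| = |17.96 − 21.20| = 3.24 °C
|q_surr| = (155.7 × 4.11) × 3.24 = 639.927 × 3.24 = 2073 J
n(KCl) = 8.63 / 74.55 = 0.1158 mol
Temperature fell, so q_rxn = +|q_surr| = 2.073 kJ
ΔH = q_rxn / n = 17.90 kJ/mol

ΔH = 17.9 kJ/mol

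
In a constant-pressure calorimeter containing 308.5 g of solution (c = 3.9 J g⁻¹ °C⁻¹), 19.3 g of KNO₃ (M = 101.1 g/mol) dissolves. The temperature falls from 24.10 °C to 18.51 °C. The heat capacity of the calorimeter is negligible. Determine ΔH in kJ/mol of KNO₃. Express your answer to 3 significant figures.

|ΔT| = |18.51 − 24.10| = 5.59 °C
|q_surr| = (308.5 × 3.9) × 5.59 = 1203.15 × 5.59 = 6726 J
n(KNO₃) = 19.3 / 101.1 = 0.1909 mol
Temperature fell, so q_rxn = +|q_surr| = 6.726 kJ
ΔH = q_rxn / n = 35.23 kJ/mol

ΔH = 35.2 kJ/mol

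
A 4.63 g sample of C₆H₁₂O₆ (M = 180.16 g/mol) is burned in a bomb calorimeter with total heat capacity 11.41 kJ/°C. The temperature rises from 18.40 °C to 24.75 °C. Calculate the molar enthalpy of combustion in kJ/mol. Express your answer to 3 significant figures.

ΔH = -2820 kJ/mol

ΔT = 24.75 − 18.40 = 6.35 °C
q_cal = C_cal × ΔT = 11.41 × 6.35 = 72.4535 kJ
n = 4.63 / 180.16 = 0.02570 mol
q_rxn = −q_cal = -72.4535 kJ
ΔH = -72.4535 / 0.02570 = -2819 kJ/mol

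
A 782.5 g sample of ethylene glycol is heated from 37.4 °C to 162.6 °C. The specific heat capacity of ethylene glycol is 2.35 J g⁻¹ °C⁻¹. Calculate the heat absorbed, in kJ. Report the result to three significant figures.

q = 230 kJ

q = m c ΔT = 782.5 × 2.35 × (162.6 − 37.4)
q = 782.5 × 2.35 × 125.2 = 230200 J = 230 kJ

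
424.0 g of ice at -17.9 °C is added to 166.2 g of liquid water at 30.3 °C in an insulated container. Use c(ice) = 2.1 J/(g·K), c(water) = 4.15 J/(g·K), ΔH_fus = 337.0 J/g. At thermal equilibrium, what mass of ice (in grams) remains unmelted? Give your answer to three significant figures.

m_ice remaining = 409 g

Heat to warm all ice to 0 °C: 424.0×2.1×17.9 = 15938 J
Heat released by water cooling to 0 °C: 166.2×4.15×30.3 = 20899 J
20899 J < 15938 + 424.0×337.0 = 158826 J, so not all ice melts; final T = 0 °C.
Heat left for melting: 20899 − 15938 = 4961 J
Mass melted = 4961 / 337.0 = 14.72 g
Ice remaining = 424.0 − 14.72 = 409.28 g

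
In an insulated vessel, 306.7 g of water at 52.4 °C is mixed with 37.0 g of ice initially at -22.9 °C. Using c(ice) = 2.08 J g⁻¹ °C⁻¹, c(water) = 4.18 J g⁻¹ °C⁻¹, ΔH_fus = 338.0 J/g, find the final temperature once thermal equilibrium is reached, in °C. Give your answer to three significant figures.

Heat to bring ice to 0 °C and melt it: q₁ = 37.0×2.08×22.9 + 37.0×338.0 = 14268 J
Heat the water can supply cooling to 0 °C: 306.7×4.18×52.4 = 67177.1 J > q₁, so all ice melts.
Energy balance: 306.7×4.18×(52.4 − T) = 14268 + 37.0×4.18×(T − 0)
1282.006(52.4 − T) = 14268 + 154.66 T
67177.1 − 14268 = 1436.666 T
T = 52909.1 / 1436.666 = 36.83 °C

T_f = 36.8 °C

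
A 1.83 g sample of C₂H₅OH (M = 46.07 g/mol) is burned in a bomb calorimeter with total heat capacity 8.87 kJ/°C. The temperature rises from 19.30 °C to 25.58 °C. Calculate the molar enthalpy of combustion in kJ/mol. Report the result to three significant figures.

ΔT = 25.58 − 19.30 = 6.28 °C
q_cal = C_cal × ΔT = 8.87 × 6.28 = 55.7036 kJ
n = 1.83 / 46.07 = 0.03972 mol
q_rxn = −q_cal = -55.7036 kJ
ΔH = -55.7036 / 0.03972 = -1402 kJ/mol

ΔH = -1400 kJ/mol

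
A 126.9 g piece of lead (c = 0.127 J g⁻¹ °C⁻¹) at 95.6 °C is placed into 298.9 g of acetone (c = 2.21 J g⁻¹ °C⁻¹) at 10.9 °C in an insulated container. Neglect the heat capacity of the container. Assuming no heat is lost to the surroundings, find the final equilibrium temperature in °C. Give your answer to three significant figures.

Heat lost by lead = heat gained by acetone.
(126.9)(0.127)(95.6 − T) = (298.9)(2.21)(T − 10.9)
16.1163 (95.6 − T) = 660.569 (T − 10.9)
1540.7 − 16.1163 T = 660.569 T − 7200.2
8740.9 = 676.6853 T
T = 12.92 °C

T_f = 12.9 °C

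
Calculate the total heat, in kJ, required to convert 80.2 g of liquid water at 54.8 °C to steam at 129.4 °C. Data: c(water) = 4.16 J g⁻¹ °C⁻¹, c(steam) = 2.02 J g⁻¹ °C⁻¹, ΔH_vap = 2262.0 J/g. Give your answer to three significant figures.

q = 201 kJ

q1 (heat water 54.8→100.0 °C): 80.2 × 4.16 × 45.2 = 15080 J
q2 (vaporize at 100 °C): 80.2 × 2262.0 = 181412 J
q3 (heat steam 100.0→129.4 °C): 80.2 × 2.02 × 29.4 = 4763 J
Total: 15080 + 181412 + 4763 = 201255 J = 201 kJ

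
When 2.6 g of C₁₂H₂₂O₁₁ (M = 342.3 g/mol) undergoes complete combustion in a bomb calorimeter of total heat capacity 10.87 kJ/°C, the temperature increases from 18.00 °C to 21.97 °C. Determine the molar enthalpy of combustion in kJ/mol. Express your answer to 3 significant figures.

ΔH = -5680 kJ/mol

ΔT = 21.97 − 18.00 = 3.97 °C
q_cal = C_cal × ΔT = 10.87 × 3.97 = 43.1539 kJ
n = 2.6 / 342.3 = 0.007596 mol
q_rxn = −q_cal = -43.1539 kJ
ΔH = -43.1539 / 0.007596 = -5681 kJ/mol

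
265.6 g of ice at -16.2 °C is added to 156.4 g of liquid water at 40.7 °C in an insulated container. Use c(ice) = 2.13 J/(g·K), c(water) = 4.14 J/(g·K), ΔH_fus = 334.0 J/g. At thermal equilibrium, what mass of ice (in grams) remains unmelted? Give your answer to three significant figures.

Heat to warm all ice to 0 °C: 265.6×2.13×16.2 = 9164.8 J
Heat released by water cooling to 0 °C: 156.4×4.14×40.7 = 26353 J
26353 J < 9164.8 + 265.6×334.0 = 97875.2 J, so not all ice melts; final T = 0 °C.
Heat left for melting: 26353 − 9164.8 = 17188.2 J
Mass melted = 17188.2 / 334.0 = 51.46 g
Ice remaining = 265.6 − 51.46 = 214.14 g

m_ice remaining = 214 g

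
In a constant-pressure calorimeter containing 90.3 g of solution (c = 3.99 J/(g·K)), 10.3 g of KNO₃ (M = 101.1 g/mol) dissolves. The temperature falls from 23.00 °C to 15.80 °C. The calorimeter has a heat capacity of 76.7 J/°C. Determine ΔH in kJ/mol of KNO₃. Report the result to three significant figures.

ΔH = 30.9 kJ/mol

|ΔT| = |15.80 − 23.00| = 7.20 °C
|q_surr| = (90.3 × 3.99 + 76.7) × 7.20 = 436.997 × 7.20 = 3146 J
n(KNO₃) = 10.3 / 101.1 = 0.1019 mol
Temperature fell, so q_rxn = +|q_surr| = 3.146 kJ
ΔH = q_rxn / n = 30.87 kJ/mol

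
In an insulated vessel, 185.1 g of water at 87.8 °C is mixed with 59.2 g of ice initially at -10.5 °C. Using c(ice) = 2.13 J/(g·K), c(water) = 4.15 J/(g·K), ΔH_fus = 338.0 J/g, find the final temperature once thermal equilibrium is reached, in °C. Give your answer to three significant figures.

Heat to bring ice to 0 °C and melt it: q₁ = 59.2×2.13×10.5 + 59.2×338.0 = 21334 J
Heat the water can supply cooling to 0 °C: 185.1×4.15×87.8 = 67444.9 J > q₁, so all ice melts.
Energy balance: 185.1×4.15×(87.8 − T) = 21334 + 59.2×4.15×(T − 0)
768.165(87.8 − T) = 21334 + 245.68 T
67444.9 − 21334 = 1013.845 T
T = 46110.9 / 1013.845 = 45.48 °C

T_f = 45.5 °C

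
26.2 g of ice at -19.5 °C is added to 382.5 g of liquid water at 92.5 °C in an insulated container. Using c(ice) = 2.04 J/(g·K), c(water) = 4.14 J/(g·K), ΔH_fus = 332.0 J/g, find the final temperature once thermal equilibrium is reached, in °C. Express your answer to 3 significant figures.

T_f = 80.8 °C

Heat to bring ice to 0 °C and melt it: q₁ = 26.2×2.04×19.5 + 26.2×332.0 = 9740.6 J
Heat the water can supply cooling to 0 °C: 382.5×4.14×92.5 = 146478 J > q₁, so all ice melts.
Energy balance: 382.5×4.14×(92.5 − T) = 9740.6 + 26.2×4.14×(T − 0)
1583.55(92.5 − T) = 9740.6 + 108.468 T
146478 − 9740.6 = 1692.018 T
T = 136737.4 / 1692.018 = 80.81 °C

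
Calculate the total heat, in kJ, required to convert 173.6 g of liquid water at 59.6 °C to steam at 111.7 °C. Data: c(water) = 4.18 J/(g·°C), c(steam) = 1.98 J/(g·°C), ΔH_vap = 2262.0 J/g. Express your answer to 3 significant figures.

q = 426 kJ

q1 (heat water 59.6→100.0 °C): 173.6 × 4.18 × 40.4 = 29316 J
q2 (vaporize at 100 °C): 173.6 × 2262.0 = 392683 J
q3 (heat steam 100.0→111.7 °C): 173.6 × 1.98 × 11.7 = 4022 J
Total: 29316 + 392683 + 4022 = 426021 J = 426 kJ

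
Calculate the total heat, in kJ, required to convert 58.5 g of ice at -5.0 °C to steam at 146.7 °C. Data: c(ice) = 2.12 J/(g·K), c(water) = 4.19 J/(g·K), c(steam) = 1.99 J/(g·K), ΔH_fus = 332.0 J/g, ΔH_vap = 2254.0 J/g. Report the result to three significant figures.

q = 182 kJ

q1 (heat ice -5.0→0.0 °C): 58.5 × 2.12 × 5.0 = 620 J
q2 (melt at 0 °C): 58.5 × 332.0 = 19422 J
q3 (heat water 0.0→100.0 °C): 58.5 × 4.19 × 100.0 = 24512 J
q4 (vaporize at 100 °C): 58.5 × 2254.0 = 131859 J
q5 (heat steam 100.0→146.7 °C): 58.5 × 1.99 × 46.7 = 5437 J
Total: 620 + 19422 + 24512 + 131859 + 5437 = 181850 J = 182 kJ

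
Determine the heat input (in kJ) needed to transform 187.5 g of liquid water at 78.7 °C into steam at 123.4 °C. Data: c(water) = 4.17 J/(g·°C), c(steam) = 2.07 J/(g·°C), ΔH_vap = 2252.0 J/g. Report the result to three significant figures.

q = 448 kJ

q1 (heat water 78.7→100.0 °C): 187.5 × 4.17 × 21.3 = 16654 J
q2 (vaporize at 100 °C): 187.5 × 2252.0 = 422250 J
q3 (heat steam 100.0→123.4 °C): 187.5 × 2.07 × 23.4 = 9082 J
Total: 16654 + 422250 + 9082 = 447986 J = 448 kJ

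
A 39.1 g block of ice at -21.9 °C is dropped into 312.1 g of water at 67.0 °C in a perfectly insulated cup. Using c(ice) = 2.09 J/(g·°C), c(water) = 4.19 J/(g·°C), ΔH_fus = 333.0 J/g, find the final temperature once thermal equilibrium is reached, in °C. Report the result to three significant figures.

Heat to bring ice to 0 °C and melt it: q₁ = 39.1×2.09×21.9 + 39.1×333.0 = 14810 J
Heat the water can supply cooling to 0 °C: 312.1×4.19×67.0 = 87615.8 J > q₁, so all ice melts.
Energy balance: 312.1×4.19×(67.0 − T) = 14810 + 39.1×4.19×(T − 0)
1307.699(67.0 − T) = 14810 + 163.829 T
87615.8 − 14810 = 1471.528 T
T = 72805.8 / 1471.528 = 49.48 °C

T_f = 49.5 °C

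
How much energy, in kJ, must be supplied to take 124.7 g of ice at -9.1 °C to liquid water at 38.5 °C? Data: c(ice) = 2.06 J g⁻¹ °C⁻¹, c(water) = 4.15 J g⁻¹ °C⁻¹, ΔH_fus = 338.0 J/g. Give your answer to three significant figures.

q = 64.4 kJ

q1 (heat ice -9.1→0.0 °C): 124.7 × 2.06 × 9.1 = 2338 J
q2 (melt at 0 °C): 124.7 × 338.0 = 42149 J
q3 (heat water 0.0→38.5 °C): 124.7 × 4.15 × 38.5 = 19924 J
Total: 2338 + 42149 + 19924 = 64411 J = 64.4 kJ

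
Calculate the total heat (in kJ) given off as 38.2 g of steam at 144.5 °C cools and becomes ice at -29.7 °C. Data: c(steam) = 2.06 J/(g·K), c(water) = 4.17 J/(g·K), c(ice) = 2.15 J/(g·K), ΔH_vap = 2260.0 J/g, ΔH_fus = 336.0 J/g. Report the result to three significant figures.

q = 121 kJ

q1 (cool steam 144.5→100 °C): 38.2 × 2.06 × 44.5 = 3502 J
q2 (condense at 100 °C): 38.2 × 2260.0 = 86332 J
q3 (cool water 100→0 °C): 38.2 × 4.17 × 100.0 = 15929 J
q4 (freeze at 0 °C): 38.2 × 336.0 = 12835 J
q5 (cool ice 0→-29.7 °C): 38.2 × 2.15 × 29.7 = 2439 J
Total: 3502 + 86332 + 15929 + 12835 + 2439 = 121037 J = 121 kJ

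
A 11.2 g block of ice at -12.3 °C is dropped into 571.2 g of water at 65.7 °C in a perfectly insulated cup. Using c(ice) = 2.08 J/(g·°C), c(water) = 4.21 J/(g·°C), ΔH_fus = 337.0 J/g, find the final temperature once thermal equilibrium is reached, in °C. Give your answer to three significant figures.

T_f = 62.8 °C

Heat to bring ice to 0 °C and melt it: q₁ = 11.2×2.08×12.3 + 11.2×337.0 = 4060.9 J
Heat the water can supply cooling to 0 °C: 571.2×4.21×65.7 = 157992 J > q₁, so all ice melts.
Energy balance: 571.2×4.21×(65.7 − T) = 4060.9 + 11.2×4.21×(T − 0)
2404.752(65.7 − T) = 4060.9 + 47.152 T
157992 − 4060.9 = 2451.904 T
T = 153931.1 / 2451.904 = 62.78 °C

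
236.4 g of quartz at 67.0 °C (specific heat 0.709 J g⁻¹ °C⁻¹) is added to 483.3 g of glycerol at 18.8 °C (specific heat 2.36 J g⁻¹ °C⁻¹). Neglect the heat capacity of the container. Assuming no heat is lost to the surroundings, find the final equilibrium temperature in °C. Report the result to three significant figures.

Heat lost by quartz = heat gained by glycerol.
(236.4)(0.709)(67.0 − T) = (483.3)(2.36)(T − 18.8)
167.6076 (67.0 − T) = 1140.588 (T − 18.8)
11230 − 167.6076 T = 1140.588 T − 21443
32673 = 1308.1956 T
T = 24.98 °C

T_f = 25.0 °C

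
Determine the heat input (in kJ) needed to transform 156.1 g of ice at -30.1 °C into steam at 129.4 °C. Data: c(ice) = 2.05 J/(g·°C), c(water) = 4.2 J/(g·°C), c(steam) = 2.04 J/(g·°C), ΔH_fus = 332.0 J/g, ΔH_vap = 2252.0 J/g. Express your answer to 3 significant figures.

q1 (heat ice -30.1→0.0 °C): 156.1 × 2.05 × 30.1 = 9632 J
q2 (melt at 0 °C): 156.1 × 332.0 = 51825 J
q3 (heat water 0.0→100.0 °C): 156.1 × 4.2 × 100.0 = 65562 J
q4 (vaporize at 100 °C): 156.1 × 2252.0 = 351537 J
q5 (heat steam 100.0→129.4 °C): 156.1 × 2.04 × 29.4 = 9362 J
Total: 9632 + 51825 + 65562 + 351537 + 9362 = 487918 J = 488 kJ

q = 488 kJ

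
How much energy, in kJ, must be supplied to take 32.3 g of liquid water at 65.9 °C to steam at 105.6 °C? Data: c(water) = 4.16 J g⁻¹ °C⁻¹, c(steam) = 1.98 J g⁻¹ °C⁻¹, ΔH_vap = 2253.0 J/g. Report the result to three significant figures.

q = 77.7 kJ

q1 (heat water 65.9→100.0 °C): 32.3 × 4.16 × 34.1 = 4582 J
q2 (vaporize at 100 °C): 32.3 × 2253.0 = 72772 J
q3 (heat steam 100.0→105.6 °C): 32.3 × 1.98 × 5.6 = 358 J
Total: 4582 + 72772 + 358 = 77712 J = 77.7 kJ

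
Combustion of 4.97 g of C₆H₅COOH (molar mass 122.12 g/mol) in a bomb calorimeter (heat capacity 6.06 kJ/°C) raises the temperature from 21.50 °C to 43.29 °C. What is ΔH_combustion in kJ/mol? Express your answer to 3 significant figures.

ΔT = 43.29 − 21.50 = 21.79 °C
q_cal = C_cal × ΔT = 6.06 × 21.79 = 132.0474 kJ
n = 4.97 / 122.12 = 0.04070 mol
q_rxn = −q_cal = -132.0474 kJ
ΔH = -132.0474 / 0.04070 = -3244 kJ/mol

ΔH = -3240 kJ/mol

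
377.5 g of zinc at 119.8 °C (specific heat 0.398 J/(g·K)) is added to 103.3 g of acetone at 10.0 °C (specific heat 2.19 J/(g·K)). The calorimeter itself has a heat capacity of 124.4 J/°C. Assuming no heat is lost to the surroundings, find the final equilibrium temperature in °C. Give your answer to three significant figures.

T_f = 42.9 °C

Heat lost by zinc = heat gained by acetone + calorimeter.
(377.5)(0.398)(119.8 − T) = [(103.3)(2.19) + 124.4](T − 10.0)
150.245 (119.8 − T) = 350.627 (T − 10.0)
17999 − 150.245 T = 350.627 T − 3506.3
21505.3 = 500.872 T
T = 42.94 °C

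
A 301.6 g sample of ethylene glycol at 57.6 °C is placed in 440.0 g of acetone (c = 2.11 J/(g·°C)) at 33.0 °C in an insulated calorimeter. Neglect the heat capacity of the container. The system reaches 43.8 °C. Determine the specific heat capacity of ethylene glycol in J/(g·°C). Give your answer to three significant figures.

c = 2.41 J/(g·°C)

q_gained = (440.0 × 2.11) × (43.8 − 33.0) = 10030 J
q_lost = 301.6 × c × (57.6 − 43.8) = 4162.08 c
Set equal: c = 10030 / 4162.08 = 2.41 J/(g·°C)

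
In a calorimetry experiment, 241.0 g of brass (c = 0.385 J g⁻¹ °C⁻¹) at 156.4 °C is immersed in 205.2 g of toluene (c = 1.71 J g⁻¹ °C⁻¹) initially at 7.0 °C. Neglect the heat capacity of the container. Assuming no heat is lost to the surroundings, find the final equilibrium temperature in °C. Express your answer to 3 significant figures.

Heat lost by brass = heat gained by toluene.
(241.0)(0.385)(156.4 − T) = (205.2)(1.71)(T − 7.0)
92.785 (156.4 − T) = 350.892 (T − 7.0)
14512 − 92.785 T = 350.892 T − 2456.2
16968.2 = 443.677 T
T = 38.24 °C

T_f = 38.2 °C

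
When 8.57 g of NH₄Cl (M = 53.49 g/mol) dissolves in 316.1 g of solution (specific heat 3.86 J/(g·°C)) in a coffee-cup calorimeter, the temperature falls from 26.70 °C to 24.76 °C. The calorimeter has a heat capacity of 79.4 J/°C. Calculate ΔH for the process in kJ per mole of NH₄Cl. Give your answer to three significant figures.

|ΔT| = |24.76 − 26.70| = 1.94 °C
|q_surr| = (316.1 × 3.86 + 79.4) × 1.94 = 1299.546 × 1.94 = 2521 J
n(NH₄Cl) = 8.57 / 53.49 = 0.1602 mol
Temperature fell, so q_rxn = +|q_surr| = 2.521 kJ
ΔH = q_rxn / n = 15.74 kJ/mol

ΔH = 15.7 kJ/mol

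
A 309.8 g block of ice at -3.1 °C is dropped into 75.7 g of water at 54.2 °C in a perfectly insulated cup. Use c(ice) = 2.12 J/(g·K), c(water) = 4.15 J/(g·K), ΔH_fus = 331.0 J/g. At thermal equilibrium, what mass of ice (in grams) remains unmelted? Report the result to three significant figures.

m_ice remaining = 265 g

Heat to warm all ice to 0 °C: 309.8×2.12×3.1 = 2036.0 J
Heat released by water cooling to 0 °C: 75.7×4.15×54.2 = 17027 J
17027 J < 2036.0 + 309.8×331.0 = 104579.8 J, so not all ice melts; final T = 0 °C.
Heat left for melting: 17027 − 2036.0 = 14991.0 J
Mass melted = 14991.0 / 331.0 = 45.29 g
Ice remaining = 309.8 − 45.29 = 264.51 g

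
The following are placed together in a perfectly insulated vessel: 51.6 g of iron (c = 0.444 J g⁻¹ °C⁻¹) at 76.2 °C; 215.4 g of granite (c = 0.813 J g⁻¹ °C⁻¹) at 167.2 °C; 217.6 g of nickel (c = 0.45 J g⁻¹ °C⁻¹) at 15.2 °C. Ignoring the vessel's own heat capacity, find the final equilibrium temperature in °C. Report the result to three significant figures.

T_f = 110 °C

Σ mᵢcᵢ(T − Tᵢ) = 0  ⇒  T = Σ mᵢcᵢTᵢ / Σ mᵢcᵢ
Σ mᵢcᵢ = 51.6×0.444 + 215.4×0.813 + 217.6×0.45 = 295.9506
Σ mᵢcᵢTᵢ = 22.9104×76.2 + 175.1202×167.2 + 97.92×15.2 = 32514
T = 32514 / 295.9506 = 109.9 °C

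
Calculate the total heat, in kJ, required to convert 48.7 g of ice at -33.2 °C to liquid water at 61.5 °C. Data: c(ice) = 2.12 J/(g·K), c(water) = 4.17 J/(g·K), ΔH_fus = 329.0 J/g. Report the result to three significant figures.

q1 (heat ice -33.2→0.0 °C): 48.7 × 2.12 × 33.2 = 3428 J
q2 (melt at 0 °C): 48.7 × 329.0 = 16022 J
q3 (heat water 0.0→61.5 °C): 48.7 × 4.17 × 61.5 = 12489 J
Total: 3428 + 16022 + 12489 = 31939 J = 31.9 kJ

q = 31.9 kJ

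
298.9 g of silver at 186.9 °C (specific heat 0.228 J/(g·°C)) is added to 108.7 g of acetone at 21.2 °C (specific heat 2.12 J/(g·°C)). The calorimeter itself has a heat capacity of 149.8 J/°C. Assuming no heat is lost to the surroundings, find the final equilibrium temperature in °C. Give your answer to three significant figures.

Heat lost by silver = heat gained by acetone + calorimeter.
(298.9)(0.228)(186.9 − T) = [(108.7)(2.12) + 149.8](T − 21.2)
68.1492 (186.9 − T) = 380.244 (T − 21.2)
12737 − 68.1492 T = 380.244 T − 8061.2
20798.2 = 448.3932 T
T = 46.38 °C

T_f = 46.4 °C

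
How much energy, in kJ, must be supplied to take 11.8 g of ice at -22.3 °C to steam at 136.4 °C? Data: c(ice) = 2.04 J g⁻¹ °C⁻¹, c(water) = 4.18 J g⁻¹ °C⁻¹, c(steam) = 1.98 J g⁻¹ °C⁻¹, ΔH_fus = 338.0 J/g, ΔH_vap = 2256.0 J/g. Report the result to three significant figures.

q1 (heat ice -22.3→0.0 °C): 11.8 × 2.04 × 22.3 = 537 J
q2 (melt at 0 °C): 11.8 × 338.0 = 3988 J
q3 (heat water 0.0→100.0 °C): 11.8 × 4.18 × 100.0 = 4932 J
q4 (vaporize at 100 °C): 11.8 × 2256.0 = 26621 J
q5 (heat steam 100.0→136.4 °C): 11.8 × 1.98 × 36.4 = 850 J
Total: 537 + 3988 + 4932 + 26621 + 850 = 36928 J = 36.9 kJ

q = 36.9 kJ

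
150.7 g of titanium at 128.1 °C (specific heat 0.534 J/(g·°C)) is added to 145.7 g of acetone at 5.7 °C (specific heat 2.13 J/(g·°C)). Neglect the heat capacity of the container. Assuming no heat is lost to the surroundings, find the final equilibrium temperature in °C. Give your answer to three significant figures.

T_f = 30.9 °C

Heat lost by titanium = heat gained by acetone.
(150.7)(0.534)(128.1 − T) = (145.7)(2.13)(T − 5.7)
80.4738 (128.1 − T) = 310.341 (T − 5.7)
10309 − 80.4738 T = 310.341 T − 1768.9
12077.9 = 390.8148 T
T = 30.90 °C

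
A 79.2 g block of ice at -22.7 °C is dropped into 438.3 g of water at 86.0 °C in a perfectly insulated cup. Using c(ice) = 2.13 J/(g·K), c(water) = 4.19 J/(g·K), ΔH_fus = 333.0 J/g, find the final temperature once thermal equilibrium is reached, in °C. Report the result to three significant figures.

Heat to bring ice to 0 °C and melt it: q₁ = 79.2×2.13×22.7 + 79.2×333.0 = 30203 J
Heat the water can supply cooling to 0 °C: 438.3×4.19×86.0 = 157937 J > q₁, so all ice melts.
Energy balance: 438.3×4.19×(86.0 − T) = 30203 + 79.2×4.19×(T − 0)
1836.477(86.0 − T) = 30203 + 331.848 T
157937 − 30203 = 2168.325 T
T = 127734 / 2168.325 = 58.91 °C

T_f = 58.9 °C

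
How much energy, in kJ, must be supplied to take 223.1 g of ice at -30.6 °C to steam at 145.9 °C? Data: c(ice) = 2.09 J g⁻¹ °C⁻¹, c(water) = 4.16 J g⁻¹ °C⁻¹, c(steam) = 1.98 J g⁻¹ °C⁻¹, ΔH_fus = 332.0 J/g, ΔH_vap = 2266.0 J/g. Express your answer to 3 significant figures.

q1 (heat ice -30.6→0.0 °C): 223.1 × 2.09 × 30.6 = 14268 J
q2 (melt at 0 °C): 223.1 × 332.0 = 74069 J
q3 (heat water 0.0→100.0 °C): 223.1 × 4.16 × 100.0 = 92810 J
q4 (vaporize at 100 °C): 223.1 × 2266.0 = 505545 J
q5 (heat steam 100.0→145.9 °C): 223.1 × 1.98 × 45.9 = 20276 J
Total: 14268 + 74069 + 92810 + 505545 + 20276 = 706968 J = 707 kJ

q = 707 kJ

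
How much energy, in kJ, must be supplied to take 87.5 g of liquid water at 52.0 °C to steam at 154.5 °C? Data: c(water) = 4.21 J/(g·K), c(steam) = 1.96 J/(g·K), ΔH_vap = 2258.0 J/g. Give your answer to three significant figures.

q1 (heat water 52.0→100.0 °C): 87.5 × 4.21 × 48.0 = 17682 J
q2 (vaporize at 100 °C): 87.5 × 2258.0 = 197575 J
q3 (heat steam 100.0→154.5 °C): 87.5 × 1.96 × 54.5 = 9347 J
Total: 17682 + 197575 + 9347 = 224604 J = 225 kJ

q = 225 kJ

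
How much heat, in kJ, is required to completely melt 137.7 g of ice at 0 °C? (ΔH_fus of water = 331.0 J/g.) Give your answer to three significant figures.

q = m × ΔH_fus = 137.7 × 331.0 = 45580 J = 45.6 kJ

q = 45.6 kJ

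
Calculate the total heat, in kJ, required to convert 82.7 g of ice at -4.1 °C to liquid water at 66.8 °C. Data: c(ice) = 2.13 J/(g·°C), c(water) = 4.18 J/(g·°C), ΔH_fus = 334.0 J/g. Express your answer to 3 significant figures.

q = 51.4 kJ

q1 (heat ice -4.1→0.0 °C): 82.7 × 2.13 × 4.1 = 722 J
q2 (melt at 0 °C): 82.7 × 334.0 = 27622 J
q3 (heat water 0.0→66.8 °C): 82.7 × 4.18 × 66.8 = 23092 J
Total: 722 + 27622 + 23092 = 51436 J = 51.4 kJ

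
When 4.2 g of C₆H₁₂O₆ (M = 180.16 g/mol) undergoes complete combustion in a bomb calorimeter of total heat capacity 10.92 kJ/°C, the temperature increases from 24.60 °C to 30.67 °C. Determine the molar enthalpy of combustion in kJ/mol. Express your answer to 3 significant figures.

ΔH = -2840 kJ/mol

ΔT = 30.67 − 24.60 = 6.07 °C
q_cal = C_cal × ΔT = 10.92 × 6.07 = 66.2844 kJ
n = 4.2 / 180.16 = 0.02331 mol
q_rxn = −q_cal = -66.2844 kJ
ΔH = -66.2844 / 0.02331 = -2844 kJ/mol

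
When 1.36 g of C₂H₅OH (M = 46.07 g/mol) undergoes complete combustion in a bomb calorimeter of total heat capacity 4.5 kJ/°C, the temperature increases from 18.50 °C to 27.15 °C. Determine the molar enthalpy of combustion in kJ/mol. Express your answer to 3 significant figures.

ΔH = -1320 kJ/mol

ΔT = 27.15 − 18.50 = 8.65 °C
q_cal = C_cal × ΔT = 4.5 × 8.65 = 38.925 kJ
n = 1.36 / 46.07 = 0.02952 mol
q_rxn = −q_cal = -38.925 kJ
ΔH = -38.925 / 0.02952 = -1319 kJ/mol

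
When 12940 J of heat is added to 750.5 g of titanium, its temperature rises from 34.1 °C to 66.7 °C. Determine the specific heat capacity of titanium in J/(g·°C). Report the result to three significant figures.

c = 0.529 J/(g·°C)

c = q / (m ΔT) = 12940 / (750.5 × 32.6)
c = 12940 / 24466.3 = 0.529 J/(g·°C)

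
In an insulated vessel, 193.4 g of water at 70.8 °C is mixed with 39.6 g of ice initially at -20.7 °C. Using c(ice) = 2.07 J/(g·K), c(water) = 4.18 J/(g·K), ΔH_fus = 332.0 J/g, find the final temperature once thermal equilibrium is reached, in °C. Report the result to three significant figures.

T_f = 43.5 °C

Heat to bring ice to 0 °C and melt it: q₁ = 39.6×2.07×20.7 + 39.6×332.0 = 14844 J
Heat the water can supply cooling to 0 °C: 193.4×4.18×70.8 = 57235.6 J > q₁, so all ice melts.
Energy balance: 193.4×4.18×(70.8 − T) = 14844 + 39.6×4.18×(T − 0)
808.412(70.8 − T) = 14844 + 165.528 T
57235.6 − 14844 = 973.940 T
T = 42391.6 / 973.940 = 43.53 °C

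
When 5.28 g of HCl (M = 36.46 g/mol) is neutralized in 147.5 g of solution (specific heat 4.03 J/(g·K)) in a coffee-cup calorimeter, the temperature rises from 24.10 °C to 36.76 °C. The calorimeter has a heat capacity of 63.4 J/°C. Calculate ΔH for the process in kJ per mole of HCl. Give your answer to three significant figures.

ΔH = -57.5 kJ/mol

|ΔT| = |36.76 − 24.10| = 12.66 °C
|q_surr| = (147.5 × 4.03 + 63.4) × 12.66 = 657.825 × 12.66 = 8328 J
n(HCl) = 5.28 / 36.46 = 0.1448 mol
Temperature rose, so q_rxn = −|q_surr| = -8.328 kJ
ΔH = q_rxn / n = -57.51 kJ/mol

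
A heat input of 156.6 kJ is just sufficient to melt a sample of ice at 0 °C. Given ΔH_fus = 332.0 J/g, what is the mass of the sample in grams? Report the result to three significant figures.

m = 472 g

m = q / ΔH_fus = 156600 J / 332.0 J/g = 472 g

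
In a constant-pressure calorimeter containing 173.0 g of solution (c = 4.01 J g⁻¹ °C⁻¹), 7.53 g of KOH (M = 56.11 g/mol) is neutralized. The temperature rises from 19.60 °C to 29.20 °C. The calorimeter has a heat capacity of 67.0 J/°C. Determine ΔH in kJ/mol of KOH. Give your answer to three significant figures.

ΔH = -54.4 kJ/mol

|ΔT| = |29.20 − 19.60| = 9.60 °C
|q_surr| = (173.0 × 4.01 + 67.0) × 9.60 = 760.73 × 9.60 = 7303 J
n(KOH) = 7.53 / 56.11 = 0.1342 mol
Temperature rose, so q_rxn = −|q_surr| = -7.303 kJ
ΔH = q_rxn / n = -54.42 kJ/mol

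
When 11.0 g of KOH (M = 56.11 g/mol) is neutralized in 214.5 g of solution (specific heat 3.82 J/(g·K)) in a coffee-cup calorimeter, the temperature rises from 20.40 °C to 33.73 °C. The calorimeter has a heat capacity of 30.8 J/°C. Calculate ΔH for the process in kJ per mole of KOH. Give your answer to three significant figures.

ΔH = -57.8 kJ/mol

|ΔT| = |33.73 − 20.40| = 13.33 °C
|q_surr| = (214.5 × 3.82 + 30.8) × 13.33 = 850.19 × 13.33 = 11330 J
n(KOH) = 11.0 / 56.11 = 0.1960 mol
Temperature rose, so q_rxn = −|q_surr| = -11.33 kJ
ΔH = q_rxn / n = -57.81 kJ/mol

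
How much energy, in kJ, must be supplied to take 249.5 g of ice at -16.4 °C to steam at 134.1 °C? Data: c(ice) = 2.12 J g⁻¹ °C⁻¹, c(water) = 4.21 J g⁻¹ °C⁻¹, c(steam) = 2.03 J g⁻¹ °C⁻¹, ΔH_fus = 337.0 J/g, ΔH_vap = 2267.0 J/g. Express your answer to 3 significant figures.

q1 (heat ice -16.4→0.0 °C): 249.5 × 2.12 × 16.4 = 8675 J
q2 (melt at 0 °C): 249.5 × 337.0 = 84082 J
q3 (heat water 0.0→100.0 °C): 249.5 × 4.21 × 100.0 = 105040 J
q4 (vaporize at 100 °C): 249.5 × 2267.0 = 565617 J
q5 (heat steam 100.0→134.1 °C): 249.5 × 2.03 × 34.1 = 17271 J
Total: 8675 + 84082 + 105040 + 565617 + 17271 = 780685 J = 781 kJ

q = 781 kJ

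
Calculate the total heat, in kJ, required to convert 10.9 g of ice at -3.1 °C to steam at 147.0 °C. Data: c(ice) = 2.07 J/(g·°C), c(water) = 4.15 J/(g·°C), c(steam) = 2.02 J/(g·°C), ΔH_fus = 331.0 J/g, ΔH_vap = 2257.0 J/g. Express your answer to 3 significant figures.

q = 33.8 kJ

q1 (heat ice -3.1→0.0 °C): 10.9 × 2.07 × 3.1 = 70 J
q2 (melt at 0 °C): 10.9 × 331.0 = 3608 J
q3 (heat water 0.0→100.0 °C): 10.9 × 4.15 × 100.0 = 4524 J
q4 (vaporize at 100 °C): 10.9 × 2257.0 = 24601 J
q5 (heat steam 100.0→147.0 °C): 10.9 × 2.02 × 47.0 = 1035 J
Total: 70 + 3608 + 4524 + 24601 + 1035 = 33838 J = 33.8 kJ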